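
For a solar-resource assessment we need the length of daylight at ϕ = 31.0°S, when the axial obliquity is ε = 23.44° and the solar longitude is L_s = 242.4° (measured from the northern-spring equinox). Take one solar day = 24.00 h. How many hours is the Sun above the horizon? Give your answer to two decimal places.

Solar declination: sin δ = sin ε · sin L_s = sin 23.44° × sin 242.4° = -0.35252, so δ = -20.642°.
cos h₀ = −tan ϕ · tan δ = −tan(-31.0°) × tan(-20.642°) = -0.2263, so h₀ = 1.7991 rad = 103.08°.
Daylight = 2h₀/(2π) × 24.00 h = (1.7991/π) × 24.00 = 13.74 h.

13.74 h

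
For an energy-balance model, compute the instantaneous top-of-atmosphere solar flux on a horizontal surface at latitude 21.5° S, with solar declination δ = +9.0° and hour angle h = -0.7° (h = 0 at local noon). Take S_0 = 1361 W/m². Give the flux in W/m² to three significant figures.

cos θ_z = sin ϕ sin δ + cos ϕ cos δ cos h = -0.057333 + 0.918894 = 0.861561.
Flux = S_0 · cos θ_z = 1361 × 0.861561 = 1173 W/m².

1.17e+03 W/m²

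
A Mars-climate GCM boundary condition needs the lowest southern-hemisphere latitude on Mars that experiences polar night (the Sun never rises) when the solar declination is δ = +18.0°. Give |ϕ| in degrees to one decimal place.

|ϕ| = 72.0°

Polar night requires cos h₀ = −tan ϕ tan δ ≥ 1, i.e. tan ϕ tan δ ≤ −1.
The boundary is |tan ϕ| · |tan δ| = 1, so |ϕ| = 90° − |δ| = 90° − 18.0° = 72.0° in the southern hemisphere.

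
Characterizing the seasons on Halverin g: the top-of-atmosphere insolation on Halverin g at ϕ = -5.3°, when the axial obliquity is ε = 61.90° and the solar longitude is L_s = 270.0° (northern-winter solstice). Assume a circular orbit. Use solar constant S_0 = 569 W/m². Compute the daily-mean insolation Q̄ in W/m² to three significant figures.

Solar declination: sin δ = sin ε · sin L_s = sin 61.90° × sin 270.0° = -0.88213, so δ = -61.900°.
cos h₀ = −tan(-5.3°) tan(-61.900°) = -0.1737, h₀ = 1.7454 rad.
Bracket: h₀ sin ϕ sin δ + cos ϕ cos δ sin h₀ = 1.7454×-0.09237×-0.88213 + 0.99572×0.47101×0.98479 = 0.142219 + 0.461861 = 0.604080.
Q̄ = (S_0/π) × [bracket] = (569/π) × 0.604080 = 109.4 W/m².

Q̄ ≈ 109 W/m²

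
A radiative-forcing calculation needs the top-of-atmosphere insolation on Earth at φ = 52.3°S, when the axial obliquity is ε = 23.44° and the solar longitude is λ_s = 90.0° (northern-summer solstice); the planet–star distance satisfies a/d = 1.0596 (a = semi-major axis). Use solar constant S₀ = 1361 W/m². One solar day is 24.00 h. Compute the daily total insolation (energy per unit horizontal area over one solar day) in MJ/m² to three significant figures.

Solar declination: sin δ = sin ε · sin λ_s = sin 23.44° × sin 90.0° = 0.39779, so δ = +23.440°.
cos H₀ = −tan(-52.3°) tan(+23.440°) = 0.5610, H₀ = 0.9752 rad.
Bracket: H₀ sin φ sin δ + cos φ cos δ sin H₀ = 0.9752×-0.79122×0.39779 + 0.61153×0.91748×0.82784 = -0.306934 + 0.464473 = 0.157539.
Inverse-square distance factor (a/d)² = 1.0596² = 1.122752.
Q̄ = (S₀/π) × 1.122752 × [bracket] = (1361/π) × 1.122752 × 0.157539 = 76.627 W/m².
Daily total = Q̄ × 24.00 h × 3600 s/h = 76.627 × 24.00 × 3600 / 10⁶ = 6.621 MJ/m².

6.62 MJ/m²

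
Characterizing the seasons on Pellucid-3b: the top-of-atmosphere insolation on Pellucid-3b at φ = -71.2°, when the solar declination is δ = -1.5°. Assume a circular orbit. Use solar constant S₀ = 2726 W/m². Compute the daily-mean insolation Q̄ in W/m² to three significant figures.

cos H₀ = −tan(-71.2°) tan(-1.500°) = -0.0769, H₀ = 1.6478 rad.
Bracket: H₀ sin φ sin δ + cos φ cos δ sin H₀ = 1.6478×-0.94665×-0.02618 + 0.32227×0.99966×0.99704 = 0.040838 + 0.321207 = 0.362045.
Q̄ = (S₀/π) × [bracket] = (2726/π) × 0.362045 = 314.2 W/m².

Q̄ ≈ 314 W/m²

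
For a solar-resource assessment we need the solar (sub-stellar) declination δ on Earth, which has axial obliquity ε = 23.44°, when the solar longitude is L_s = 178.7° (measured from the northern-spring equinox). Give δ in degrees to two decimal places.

sin δ = sin ε · sin L_s = sin 23.44° × sin 178.7° = 0.009025.
δ = arcsin(0.009025) = +0.52°.

δ = +0.52°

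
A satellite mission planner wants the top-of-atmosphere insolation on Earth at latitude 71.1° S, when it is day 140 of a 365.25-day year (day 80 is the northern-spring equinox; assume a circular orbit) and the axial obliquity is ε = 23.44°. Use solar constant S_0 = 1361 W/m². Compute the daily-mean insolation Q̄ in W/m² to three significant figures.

Q̄ ≈ 0.00 W/m²

Solar longitude: L_s = 360° × (140 − 80)/365.25 = 59.138°.
sin δ = sin 23.44° × sin 59.138° = 0.34146, so δ = +19.966°.
cos h₀ = −tan(-71.1°) tan(+19.966°) = 1.0611 ≥ 1 ⇒ polar night, h₀ = 0 and Q̄ = 0.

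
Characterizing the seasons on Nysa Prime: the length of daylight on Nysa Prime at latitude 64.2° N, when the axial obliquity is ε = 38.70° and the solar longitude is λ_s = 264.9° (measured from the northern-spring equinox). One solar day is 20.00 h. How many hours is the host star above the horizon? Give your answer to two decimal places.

Solar declination: sin δ = sin ε · sin λ_s = sin 38.70° × sin 264.9° = -0.62277, so δ = -38.519°.
cos H₀ = −tan φ · tan δ = 1.6465 ≥ 1, so the host star never rises (polar night) and H₀ = 0.
Daylight = 2H₀/(2π) × 20.00 h = (0.0000/π) × 20.00 = 0.00 h.

0.00 h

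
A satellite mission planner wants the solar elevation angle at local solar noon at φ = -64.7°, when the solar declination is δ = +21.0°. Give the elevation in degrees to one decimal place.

At local noon the hour angle is zero, so the zenith angle equals |φ − δ| = |-64.7° − (+21.000°)| = 85.700°.
Elevation = 90° − 85.700° = 4.3°.

4.3°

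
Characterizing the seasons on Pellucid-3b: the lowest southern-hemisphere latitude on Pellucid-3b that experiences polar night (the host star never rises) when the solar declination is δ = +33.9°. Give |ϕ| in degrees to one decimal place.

|ϕ| = 56.1°

Polar night requires cos h₀ = −tan ϕ tan δ ≥ 1, i.e. tan ϕ tan δ ≤ −1.
The boundary is |tan ϕ| · |tan δ| = 1, so |ϕ| = 90° − |δ| = 90° − 33.9° = 56.1° in the southern hemisphere.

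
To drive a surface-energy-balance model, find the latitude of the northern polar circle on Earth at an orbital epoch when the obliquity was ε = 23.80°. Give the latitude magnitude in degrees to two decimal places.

The polar circle is the lowest latitude that experiences at least one full rotation of continuous daylight at the northern-summer solstice; it lies at |φ| = 90° − ε = 90° − 23.80° = 66.20°.

66.20°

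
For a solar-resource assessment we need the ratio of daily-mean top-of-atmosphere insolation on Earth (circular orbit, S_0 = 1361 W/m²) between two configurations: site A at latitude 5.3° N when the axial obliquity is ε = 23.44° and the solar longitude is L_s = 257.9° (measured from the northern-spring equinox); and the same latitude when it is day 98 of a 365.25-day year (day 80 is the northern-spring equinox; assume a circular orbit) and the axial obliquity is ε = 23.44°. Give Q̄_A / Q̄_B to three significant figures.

Q̄_A / Q̄_B ≈ 0.856

— Configuration A (ϕ=+5.3°):
Solar declination: sin δ = sin ε · sin L_s = sin 23.44° × sin 257.9° = -0.38895, so δ = -22.889°.
cos h₀ = −tan(+5.3°) tan(-22.889°) = 0.0392, h₀ = 1.5316 rad.
Bracket: h₀ sin ϕ sin δ + cos ϕ cos δ sin h₀ = 1.5316×0.09237×-0.38895 + 0.99572×0.92126×0.99923 = -0.055026 + 0.916611 = 0.861585.
Q̄ = (S_0/π) × [bracket] = (1361/π) × 0.861585 = 373.26 W/m².
— Configuration B (ϕ=+5.3°):
Solar longitude: L_s = 360° × (98 − 80)/365.25 = 17.741°.
sin δ = sin 23.44° × sin 17.741° = 0.12121, so δ = +6.962°.
cos h₀ = −tan(+5.3°) tan(+6.962°) = -0.0113, h₀ = 1.5821 rad.
Bracket: h₀ sin ϕ sin δ + cos ϕ cos δ sin h₀ = 1.5821×0.09237×0.12121 + 0.99572×0.99263×0.99994 = 0.017713 + 0.988322 = 1.006035.
Q̄ = (S_0/π) × [bracket] = (1361/π) × 1.006035 = 435.83 W/m².
Ratio Q̄_A / Q̄_B = 373.26 / 435.83 = 0.8564.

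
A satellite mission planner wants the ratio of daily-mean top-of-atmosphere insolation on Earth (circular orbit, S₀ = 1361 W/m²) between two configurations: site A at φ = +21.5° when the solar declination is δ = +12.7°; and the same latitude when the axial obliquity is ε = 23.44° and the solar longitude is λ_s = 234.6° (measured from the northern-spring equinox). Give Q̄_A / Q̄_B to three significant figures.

Q̄_A / Q̄_B ≈ 1.48

— Configuration A (φ=+21.5°):
cos H₀ = −tan(+21.5°) tan(+12.700°) = -0.0888, H₀ = 1.6597 rad.
Bracket: H₀ sin φ sin δ + cos φ cos δ sin H₀ = 1.6597×0.36650×0.21985 + 0.93042×0.97553×0.99605 = 0.133730 + 0.904067 = 1.037797.
Q̄ = (S₀/π) × [bracket] = (1361/π) × 1.037797 = 449.59 W/m².
— Configuration B (φ=+21.5°):
Solar declination: sin δ = sin ε · sin λ_s = sin 23.44° × sin 234.6° = -0.32425, so δ = -18.920°.
cos H₀ = −tan(+21.5°) tan(-18.920°) = 0.1350, H₀ = 1.4354 rad.
Bracket: H₀ sin φ sin δ + cos φ cos δ sin H₀ = 1.4354×0.36650×-0.32425 + 0.93042×0.94597×0.99084 = -0.170580 + 0.872087 = 0.701507.
Q̄ = (S₀/π) × [bracket] = (1361/π) × 0.701507 = 303.91 W/m².
Ratio Q̄_A / Q̄_B = 449.59 / 303.91 = 1.479.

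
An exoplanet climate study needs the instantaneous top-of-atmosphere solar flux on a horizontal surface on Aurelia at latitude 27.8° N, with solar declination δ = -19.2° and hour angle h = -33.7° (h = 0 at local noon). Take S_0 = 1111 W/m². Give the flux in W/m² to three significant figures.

602 W/m²

cos θ_z = sin ϕ sin δ + cos ϕ cos δ cos h = -0.153379 + 0.694996 = 0.541617.
Flux = S_0 · cos θ_z = 1111 × 0.541617 = 601.7 W/m².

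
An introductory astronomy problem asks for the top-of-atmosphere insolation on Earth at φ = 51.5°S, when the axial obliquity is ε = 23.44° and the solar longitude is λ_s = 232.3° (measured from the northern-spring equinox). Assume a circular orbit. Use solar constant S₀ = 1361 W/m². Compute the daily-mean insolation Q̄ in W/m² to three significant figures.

Q̄ ≈ 446 W/m²

Solar declination: sin δ = sin ε · sin λ_s = sin 23.44° × sin 232.3° = -0.31474, so δ = -18.345°.
cos H₀ = −tan(-51.5°) tan(-18.345°) = -0.4169, H₀ = 2.0008 rad.
Bracket: H₀ sin φ sin δ + cos φ cos δ sin H₀ = 2.0008×-0.78261×-0.31474 + 0.62251×0.94918×0.90897 = 0.492834 + 0.537087 = 1.029921.
Q̄ = (S₀/π) × [bracket] = (1361/π) × 1.029921 = 446.2 W/m².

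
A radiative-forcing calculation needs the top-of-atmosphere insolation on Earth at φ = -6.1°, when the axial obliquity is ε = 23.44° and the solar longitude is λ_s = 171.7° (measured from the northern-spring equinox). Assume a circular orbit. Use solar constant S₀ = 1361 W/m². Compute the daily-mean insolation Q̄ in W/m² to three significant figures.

Q̄ ≈ 426 W/m²

Solar declination: sin δ = sin ε · sin λ_s = sin 23.44° × sin 171.7° = 0.05742, so δ = +3.292°.
cos H₀ = −tan(-6.1°) tan(+3.292°) = 0.0061, H₀ = 1.5646 rad.
Bracket: H₀ sin φ sin δ + cos φ cos δ sin H₀ = 1.5646×-0.10626×0.05742 + 0.99434×0.99835×0.99998 = -0.009546 + 0.992679 = 0.983133.
Q̄ = (S₀/π) × [bracket] = (1361/π) × 0.983133 = 425.9 W/m².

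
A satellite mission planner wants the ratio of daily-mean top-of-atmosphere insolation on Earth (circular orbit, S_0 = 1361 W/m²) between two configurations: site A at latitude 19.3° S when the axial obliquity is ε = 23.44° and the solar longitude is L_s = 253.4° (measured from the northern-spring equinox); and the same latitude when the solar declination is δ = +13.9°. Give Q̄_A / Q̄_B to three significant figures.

— Configuration A (ϕ=-19.3°):
Solar declination: sin δ = sin ε · sin L_s = sin 23.44° × sin 253.4° = -0.38121, so δ = -22.409°.
cos h₀ = −tan(-19.3°) tan(-22.409°) = -0.1444, h₀ = 1.7157 rad.
Bracket: h₀ sin ϕ sin δ + cos ϕ cos δ sin h₀ = 1.7157×-0.33051×-0.38121 + 0.94380×0.92449×0.98952 = 0.216167 + 0.863390 = 1.079557.
Q̄ = (S_0/π) × [bracket] = (1361/π) × 1.079557 = 467.69 W/m².
— Configuration B (ϕ=-19.3°):
cos h₀ = −tan(-19.3°) tan(+13.900°) = 0.0867, h₀ = 1.4840 rad.
Bracket: h₀ sin ϕ sin δ + cos ϕ cos δ sin h₀ = 1.4840×-0.33051×0.24023 + 0.94380×0.97072×0.99624 = -0.117827 + 0.912721 = 0.794894.
Q̄ = (S_0/π) × [bracket] = (1361/π) × 0.794894 = 344.36 W/m².
Ratio Q̄_A / Q̄_B = 467.69 / 344.36 = 1.358.

Q̄_A / Q̄_B ≈ 1.36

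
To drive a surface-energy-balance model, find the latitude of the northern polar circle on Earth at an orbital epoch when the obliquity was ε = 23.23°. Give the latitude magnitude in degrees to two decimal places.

66.77°

The polar circle is the lowest latitude that experiences at least one full rotation of continuous daylight at the northern-summer solstice; it lies at |φ| = 90° − ε = 90° − 23.23° = 66.77°.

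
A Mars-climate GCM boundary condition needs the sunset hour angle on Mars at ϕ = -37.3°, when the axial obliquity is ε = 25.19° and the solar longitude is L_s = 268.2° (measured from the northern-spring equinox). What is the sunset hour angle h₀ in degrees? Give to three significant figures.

h₀ = 111°

Solar declination: sin δ = sin ε · sin L_s = sin 25.19° × sin 268.2° = -0.42541, so δ = -25.177°.
cos h₀ = −tan ϕ · tan δ = −tan(-37.3°) × tan(-25.177°) = -0.3581, so h₀ = 1.9370 rad = 110.98°.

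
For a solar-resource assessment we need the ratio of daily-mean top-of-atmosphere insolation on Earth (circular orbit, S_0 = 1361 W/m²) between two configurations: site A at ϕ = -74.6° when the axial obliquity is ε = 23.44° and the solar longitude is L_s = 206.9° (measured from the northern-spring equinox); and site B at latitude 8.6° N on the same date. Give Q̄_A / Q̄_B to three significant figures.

— Configuration A (ϕ=-74.6°):
Solar declination: sin δ = sin ε · sin L_s = sin 23.44° × sin 206.9° = -0.17997, so δ = -10.368°.
cos h₀ = −tan(-74.6°) tan(-10.368°) = -0.6642, h₀ = 2.2973 rad.
Bracket: h₀ sin ϕ sin δ + cos ϕ cos δ sin h₀ = 2.2973×-0.96410×-0.17997 + 0.26556×0.98367×0.74752 = 0.398602 + 0.195270 = 0.593872.
Q̄ = (S_0/π) × [bracket] = (1361/π) × 0.593872 = 257.28 W/m².
— Configuration B (ϕ=+8.6°):
cos h₀ = −tan(+8.6°) tan(-10.368°) = 0.0277, h₀ = 1.5431 rad.
Bracket: h₀ sin ϕ sin δ + cos ϕ cos δ sin h₀ = 1.5431×0.14954×-0.17997 + 0.98876×0.98367×0.99962 = -0.041529 + 0.972244 = 0.930715.
Q̄ = (S_0/π) × [bracket] = (1361/π) × 0.930715 = 403.20 W/m².
Ratio Q̄_A / Q̄_B = 257.28 / 403.20 = 0.6381.

Q̄_A / Q̄_B ≈ 0.638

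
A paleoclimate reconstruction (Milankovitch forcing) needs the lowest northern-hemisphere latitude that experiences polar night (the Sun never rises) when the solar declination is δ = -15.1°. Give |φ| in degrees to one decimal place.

|φ| = 74.9°

Polar night requires cos H₀ = −tan φ tan δ ≥ 1, i.e. tan φ tan δ ≤ −1.
The boundary is |tan φ| · |tan δ| = 1, so |φ| = 90° − |δ| = 90° − 15.1° = 74.9° in the northern hemisphere.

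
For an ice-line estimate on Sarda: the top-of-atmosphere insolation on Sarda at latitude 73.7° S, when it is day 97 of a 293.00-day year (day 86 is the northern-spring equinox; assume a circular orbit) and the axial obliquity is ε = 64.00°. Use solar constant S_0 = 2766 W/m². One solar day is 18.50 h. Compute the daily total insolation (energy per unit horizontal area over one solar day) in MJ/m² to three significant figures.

Solar longitude: L_s = 360° × (97 − 86)/293.00 = 13.515°.
sin δ = sin 64.00° × sin 13.515° = 0.21005, so δ = +12.125°.
cos h₀ = −tan(-73.7°) tan(+12.125°) = 0.7347, h₀ = 0.7455 rad.
Bracket: h₀ sin ϕ sin δ + cos ϕ cos δ sin h₀ = 0.7455×-0.95981×0.21005 + 0.28067×0.97769×0.67837 = -0.150299 + 0.186150 = 0.035851.
Q̄ = (S_0/π) × [bracket] = (2766/π) × 0.035851 = 31.565 W/m².
Daily total = Q̄ × 18.50 h × 3600 s/h = 31.565 × 18.50 × 3600 / 10⁶ = 2.102 MJ/m².

2.10 MJ/m²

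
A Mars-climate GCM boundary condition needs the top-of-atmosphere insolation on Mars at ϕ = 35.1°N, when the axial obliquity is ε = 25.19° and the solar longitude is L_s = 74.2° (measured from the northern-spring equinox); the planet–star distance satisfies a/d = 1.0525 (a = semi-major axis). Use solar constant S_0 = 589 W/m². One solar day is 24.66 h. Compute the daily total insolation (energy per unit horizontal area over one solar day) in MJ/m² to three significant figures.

Solar declination: sin δ = sin ε · sin L_s = sin 25.19° × sin 74.2° = 0.40954, so δ = +24.176°.
cos h₀ = −tan(+35.1°) tan(+24.176°) = -0.3155, h₀ = 1.8918 rad.
Bracket: h₀ sin ϕ sin δ + cos ϕ cos δ sin h₀ = 1.8918×0.57501×0.40954 + 0.81815×0.91229×0.94892 = 0.445499 + 0.708264 = 1.153763.
Inverse-square distance factor (a/d)² = 1.0525² = 1.107756.
Q̄ = (S_0/π) × 1.107756 × [bracket] = (589/π) × 1.107756 × 1.153763 = 239.62 W/m².
Daily total = Q̄ × 24.66 h × 3600 s/h = 239.62 × 24.66 × 3600 / 10⁶ = 21.27 MJ/m².

21.3 MJ/m²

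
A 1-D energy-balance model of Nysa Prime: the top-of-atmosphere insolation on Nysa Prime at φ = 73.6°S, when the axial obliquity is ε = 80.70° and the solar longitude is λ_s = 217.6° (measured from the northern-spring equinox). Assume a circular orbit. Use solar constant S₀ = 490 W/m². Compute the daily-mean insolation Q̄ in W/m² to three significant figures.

Q̄ ≈ 283 W/m²

Solar declination: sin δ = sin ε · sin λ_s = sin 80.70° × sin 217.6° = -0.60213, so δ = -37.022°.
cos H₀ = −tan(-73.6°) tan(-37.022°) = -2.5624 ≤ −1 ⇒ polar day, H₀ = π.
Bracket: H₀ sin φ sin δ + cos φ cos δ sin H₀ = 3.1416×-0.95931×-0.60213 + 0.28234×0.79840×0.00000 = 1.814680 + 0.000000 = 1.814680.
Q̄ = (S₀/π) × [bracket] = (490/π) × 1.814680 = 283.0 W/m².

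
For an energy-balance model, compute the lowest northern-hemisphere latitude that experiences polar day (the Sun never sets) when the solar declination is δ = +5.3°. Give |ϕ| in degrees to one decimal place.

|ϕ| = 84.7°

Polar day requires cos h₀ = −tan ϕ tan δ ≤ −1, i.e. tan ϕ tan δ ≥ 1.
The boundary is |tan ϕ| · |tan δ| = 1, so |ϕ| = 90° − |δ| = 90° − 5.3° = 84.7° in the northern hemisphere.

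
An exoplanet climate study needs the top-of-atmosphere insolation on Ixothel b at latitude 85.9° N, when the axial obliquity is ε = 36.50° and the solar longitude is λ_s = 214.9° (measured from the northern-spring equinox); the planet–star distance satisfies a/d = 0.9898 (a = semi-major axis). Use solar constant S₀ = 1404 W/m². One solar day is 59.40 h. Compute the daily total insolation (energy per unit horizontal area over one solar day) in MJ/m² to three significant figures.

0.00 MJ/m²

Solar declination: sin δ = sin ε · sin λ_s = sin 36.50° × sin 214.9° = -0.34033, so δ = -19.897°.
cos H₀ = −tan(+85.9°) tan(-19.897°) = 5.0492 ≥ 1 ⇒ polar night, H₀ = 0 and Q̄ = 0.
Inverse-square distance factor (a/d)² = 0.9898² = 0.979704.
Daily total = Q̄ × 59.40 h × 3600 s/h = 0.00 MJ/m².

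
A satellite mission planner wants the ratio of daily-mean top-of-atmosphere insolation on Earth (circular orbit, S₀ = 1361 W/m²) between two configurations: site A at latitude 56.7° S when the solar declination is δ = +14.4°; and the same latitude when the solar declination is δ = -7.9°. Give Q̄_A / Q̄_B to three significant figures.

— Configuration A (φ=-56.7°):
cos H₀ = −tan(-56.7°) tan(+14.400°) = 0.3909, H₀ = 1.1692 rad.
Bracket: H₀ sin φ sin δ + cos φ cos δ sin H₀ = 1.1692×-0.83581×0.24869 + 0.54902×0.96858×0.92044 = -0.243027 + 0.489462 = 0.246435.
Q̄ = (S₀/π) × [bracket] = (1361/π) × 0.246435 = 106.76 W/m².
— Configuration B (φ=-56.7°):
cos H₀ = −tan(-56.7°) tan(-7.900°) = -0.2112, H₀ = 1.7836 rad.
Bracket: H₀ sin φ sin δ + cos φ cos δ sin H₀ = 1.7836×-0.83581×-0.13744 + 0.54902×0.99051×0.97743 = 0.204889 + 0.531536 = 0.736425.
Q̄ = (S₀/π) × [bracket] = (1361/π) × 0.736425 = 319.03 W/m².
Ratio Q̄_A / Q̄_B = 106.76 / 319.03 = 0.3346.

Q̄_A / Q̄_B ≈ 0.335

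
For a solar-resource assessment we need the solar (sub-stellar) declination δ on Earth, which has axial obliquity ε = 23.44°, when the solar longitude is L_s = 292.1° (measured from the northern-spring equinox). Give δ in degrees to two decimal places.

δ = -21.63°

sin δ = sin ε · sin L_s = sin 23.44° × sin 292.1° = -0.368562.
δ = arcsin(-0.368562) = -21.63°.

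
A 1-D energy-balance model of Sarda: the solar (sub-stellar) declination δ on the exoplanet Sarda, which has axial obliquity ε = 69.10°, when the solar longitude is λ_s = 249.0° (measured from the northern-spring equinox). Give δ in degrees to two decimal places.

δ = -60.71°

sin δ = sin ε · sin λ_s = sin 69.10° × sin 249.0° = -0.872155.
δ = arcsin(-0.872155) = -60.71°.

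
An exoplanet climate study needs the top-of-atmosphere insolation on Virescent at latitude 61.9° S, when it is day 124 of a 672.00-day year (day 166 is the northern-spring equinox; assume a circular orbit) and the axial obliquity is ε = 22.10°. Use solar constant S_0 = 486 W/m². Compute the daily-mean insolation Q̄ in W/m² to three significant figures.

Q̄ ≈ 106 W/m²

Solar longitude: L_s = 360° × (124 − 166)/672.00 = -22.500°, i.e. -22.500° + 360° = 337.500°.
sin δ = sin 22.10° × sin 337.500° = -0.14397, so δ = -8.278°.
cos h₀ = −tan(-61.9°) tan(-8.278°) = -0.2725, h₀ = 1.8468 rad.
Bracket: h₀ sin ϕ sin δ + cos ϕ cos δ sin h₀ = 1.8468×-0.88213×-0.14397 + 0.47101×0.98958×0.96216 = 0.234544 + 0.448465 = 0.683009.
Q̄ = (S_0/π) × [bracket] = (486/π) × 0.683009 = 105.7 W/m².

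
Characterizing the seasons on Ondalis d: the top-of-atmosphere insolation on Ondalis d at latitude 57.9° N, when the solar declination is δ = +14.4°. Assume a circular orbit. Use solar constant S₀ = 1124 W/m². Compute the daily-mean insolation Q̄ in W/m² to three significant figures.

Q̄ ≈ 318 W/m²

cos H₀ = −tan(+57.9°) tan(+14.400°) = -0.4093, H₀ = 1.9925 rad.
Bracket: H₀ sin φ sin δ + cos φ cos δ sin H₀ = 1.9925×0.84712×0.24869 + 0.53140×0.96858×0.91240 = 0.419761 + 0.469615 = 0.889376.
Q̄ = (S₀/π) × [bracket] = (1124/π) × 0.889376 = 318.2 W/m².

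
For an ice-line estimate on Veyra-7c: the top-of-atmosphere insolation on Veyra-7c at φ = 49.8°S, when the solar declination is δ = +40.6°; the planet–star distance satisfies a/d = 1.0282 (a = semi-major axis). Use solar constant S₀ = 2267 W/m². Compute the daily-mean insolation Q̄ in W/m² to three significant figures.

Q̄ ≈ 0.00 W/m²

cos H₀ = −tan(-49.8°) tan(+40.600°) = 1.0142 ≥ 1 ⇒ polar night, H₀ = 0 and Q̄ = 0.
Inverse-square distance factor (a/d)² = 1.0282² = 1.057195.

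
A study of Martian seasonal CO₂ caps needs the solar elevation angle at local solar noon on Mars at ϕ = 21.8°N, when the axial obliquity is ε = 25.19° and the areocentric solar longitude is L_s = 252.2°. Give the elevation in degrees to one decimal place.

sin δ = sin 25.19° × sin 252.2° = -0.40525, so δ = -23.907°.
At local noon the hour angle is zero, so the zenith angle equals |ϕ − δ| = |+21.8° − (-23.907°)| = 45.707°.
Elevation = 90° − 45.707° = 44.3°.

44.3°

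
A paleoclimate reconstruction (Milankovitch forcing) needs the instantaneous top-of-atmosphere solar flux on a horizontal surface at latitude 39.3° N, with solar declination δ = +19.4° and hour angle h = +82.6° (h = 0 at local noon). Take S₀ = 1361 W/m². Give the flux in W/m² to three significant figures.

414 W/m²

cos θ_z = sin φ sin δ + cos φ cos δ cos h = 0.210385 + 0.094008 = 0.304393.
Flux = S₀ · cos θ_z = 1361 × 0.304393 = 414.3 W/m².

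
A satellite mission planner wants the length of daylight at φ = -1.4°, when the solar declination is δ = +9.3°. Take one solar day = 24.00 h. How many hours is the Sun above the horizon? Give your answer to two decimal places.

11.97 h

cos H₀ = −tan φ · tan δ = −tan(-1.4°) × tan(+9.300°) = 0.0040, so H₀ = 1.5668 rad = 89.77°.
Daylight = 2H₀/(2π) × 24.00 h = (1.5668/π) × 24.00 = 11.97 h.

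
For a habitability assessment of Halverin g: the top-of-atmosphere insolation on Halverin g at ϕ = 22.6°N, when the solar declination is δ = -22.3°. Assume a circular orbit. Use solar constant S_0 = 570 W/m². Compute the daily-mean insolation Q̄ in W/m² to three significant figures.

Q̄ ≈ 116 W/m²

cos h₀ = −tan(+22.6°) tan(-22.300°) = 0.1707, h₀ = 1.3992 rad.
Bracket: h₀ sin ϕ sin δ + cos ϕ cos δ sin h₀ = 1.3992×0.38430×-0.37946 + 0.92321×0.92521×0.98532 = -0.204040 + 0.841624 = 0.637584.
Q̄ = (S_0/π) × [bracket] = (570/π) × 0.637584 = 115.7 W/m².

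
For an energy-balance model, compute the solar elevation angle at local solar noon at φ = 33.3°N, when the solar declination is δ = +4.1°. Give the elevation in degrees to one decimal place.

At local noon the hour angle is zero, so the zenith angle equals |φ − δ| = |+33.3° − (+4.100°)| = 29.200°.
Elevation = 90° − 29.200° = 60.8°.

60.8°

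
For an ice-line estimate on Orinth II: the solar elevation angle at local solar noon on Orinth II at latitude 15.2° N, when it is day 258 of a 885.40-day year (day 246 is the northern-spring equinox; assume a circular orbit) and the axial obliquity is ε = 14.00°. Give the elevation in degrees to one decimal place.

Solar longitude: L_s = 360° × (258 − 246)/885.40 = 4.879°.
sin δ = sin 14.00° × sin 4.879° = 0.02058, so δ = +1.179°.
At local noon the hour angle is zero, so the zenith angle equals |ϕ − δ| = |+15.2° − (+1.179°)| = 14.021°.
Elevation = 90° − 14.021° = 76.0°.

76.0°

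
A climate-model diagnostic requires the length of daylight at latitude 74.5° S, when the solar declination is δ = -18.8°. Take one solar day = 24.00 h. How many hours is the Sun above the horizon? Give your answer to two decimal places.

Sunrise equation: cos H₀ = −tan φ · tan δ = -1.2275 ≤ −1, so the Sun never sets (polar day) and H₀ = π.
Daylight = 2H₀/(2π) × 24.00 h = (3.1416/π) × 24.00 = 24.00 h.

24.00 h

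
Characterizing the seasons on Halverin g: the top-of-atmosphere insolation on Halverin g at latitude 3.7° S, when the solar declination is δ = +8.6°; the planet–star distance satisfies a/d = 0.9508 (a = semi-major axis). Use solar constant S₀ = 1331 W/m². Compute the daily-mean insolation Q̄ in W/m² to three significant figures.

Q̄ ≈ 372 W/m²

cos H₀ = −tan(-3.7°) tan(+8.600°) = 0.0098, H₀ = 1.5610 rad.
Bracket: H₀ sin φ sin δ + cos φ cos δ sin H₀ = 1.5610×-0.06453×0.14954 + 0.99792×0.98876×0.99995 = -0.015063 + 0.986654 = 0.971591.
Inverse-square distance factor (a/d)² = 0.9508² = 0.904021.
Q̄ = (S₀/π) × 0.904021 × [bracket] = (1331/π) × 0.904021 × 0.971591 = 372.1 W/m².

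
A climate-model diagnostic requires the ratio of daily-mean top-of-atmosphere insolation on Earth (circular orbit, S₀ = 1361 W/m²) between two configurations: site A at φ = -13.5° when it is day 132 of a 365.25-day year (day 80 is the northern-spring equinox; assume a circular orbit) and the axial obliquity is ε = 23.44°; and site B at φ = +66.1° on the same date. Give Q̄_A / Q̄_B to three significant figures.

Q̄_A / Q̄_B ≈ 0.865

— Configuration A (φ=-13.5°):
Solar longitude: λ_s = 360° × (132 − 80)/365.25 = 51.253°.
sin δ = sin 23.44° × sin 51.253° = 0.31024, so δ = +18.074°.
cos H₀ = −tan(-13.5°) tan(+18.074°) = 0.0783, H₀ = 1.4924 rad.
Bracket: H₀ sin φ sin δ + cos φ cos δ sin H₀ = 1.4924×-0.23345×0.31024 + 0.97237×0.95066×0.99693 = -0.108088 + 0.921555 = 0.813467.
Q̄ = (S₀/π) × [bracket] = (1361/π) × 0.813467 = 352.41 W/m².
— Configuration B (φ=+66.1°):
cos H₀ = −tan(+66.1°) tan(+18.074°) = -0.7364, H₀ = 2.3986 rad.
Bracket: H₀ sin φ sin δ + cos φ cos δ sin H₀ = 2.3986×0.91425×0.31024 + 0.40514×0.95066×0.67651 = 0.680332 + 0.260558 = 0.940890.
Q̄ = (S₀/π) × [bracket] = (1361/π) × 0.940890 = 407.61 W/m².
Ratio Q̄_A / Q̄_B = 352.41 / 407.61 = 0.8646.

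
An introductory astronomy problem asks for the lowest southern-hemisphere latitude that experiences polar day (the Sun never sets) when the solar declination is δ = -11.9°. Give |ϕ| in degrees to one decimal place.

Polar day requires cos h₀ = −tan ϕ tan δ ≤ −1, i.e. tan ϕ tan δ ≥ 1.
The boundary is |tan ϕ| · |tan δ| = 1, so |ϕ| = 90° − |δ| = 90° − 11.9° = 78.1° in the southern hemisphere.

|ϕ| = 78.1°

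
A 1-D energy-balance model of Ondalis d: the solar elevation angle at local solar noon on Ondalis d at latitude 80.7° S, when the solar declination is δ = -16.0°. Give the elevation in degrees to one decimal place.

25.3°

At local noon the hour angle is zero, so the zenith angle equals |φ − δ| = |-80.7° − (-16.000°)| = 64.700°.
Elevation = 90° − 64.700° = 25.3°.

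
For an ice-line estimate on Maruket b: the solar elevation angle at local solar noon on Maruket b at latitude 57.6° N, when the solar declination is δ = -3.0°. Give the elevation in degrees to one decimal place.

At local noon the hour angle is zero, so the zenith angle equals |ϕ − δ| = |+57.6° − (-3.000°)| = 60.600°.
Elevation = 90° − 60.600° = 29.4°.

29.4°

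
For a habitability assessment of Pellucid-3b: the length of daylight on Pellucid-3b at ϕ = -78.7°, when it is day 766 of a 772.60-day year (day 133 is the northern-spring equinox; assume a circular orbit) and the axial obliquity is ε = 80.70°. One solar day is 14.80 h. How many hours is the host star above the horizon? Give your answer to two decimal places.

14.80 h

Solar longitude: L_s = 360° × (766 − 133)/772.60 = 294.952°.
sin δ = sin 80.70° × sin 294.952° = -0.89474, so δ = -63.475°.
Sunrise equation: cos h₀ = −tan ϕ · tan δ = -10.0267 ≤ −1, so the host star never sets (polar day) and h₀ = π.
Daylight = 2h₀/(2π) × 14.80 h = (3.1416/π) × 14.80 = 14.80 h.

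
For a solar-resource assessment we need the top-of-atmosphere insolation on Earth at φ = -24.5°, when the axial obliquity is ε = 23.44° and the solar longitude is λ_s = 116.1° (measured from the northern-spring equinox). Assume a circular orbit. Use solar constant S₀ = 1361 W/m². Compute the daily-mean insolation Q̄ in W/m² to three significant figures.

Solar declination: sin δ = sin ε · sin λ_s = sin 23.44° × sin 116.1° = 0.35723, so δ = +20.930°.
cos H₀ = −tan(-24.5°) tan(+20.930°) = 0.1743, H₀ = 1.3956 rad.
Bracket: H₀ sin φ sin δ + cos φ cos δ sin H₀ = 1.3956×-0.41469×0.35723 + 0.90996×0.93402×0.98469 = -0.206744 + 0.836909 = 0.630165.
Q̄ = (S₀/π) × [bracket] = (1361/π) × 0.630165 = 273.0 W/m².

Q̄ ≈ 273 W/m²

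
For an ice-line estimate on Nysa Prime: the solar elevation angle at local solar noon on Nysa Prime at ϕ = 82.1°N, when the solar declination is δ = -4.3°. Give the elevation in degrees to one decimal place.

3.6°

At local noon the hour angle is zero, so the zenith angle equals |ϕ − δ| = |+82.1° − (-4.300°)| = 86.400°.
Elevation = 90° − 86.400° = 3.6°.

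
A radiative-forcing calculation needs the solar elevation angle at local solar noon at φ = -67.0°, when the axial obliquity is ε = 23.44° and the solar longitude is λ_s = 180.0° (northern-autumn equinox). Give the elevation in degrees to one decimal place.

23.0°

Solar declination: sin δ = sin ε · sin λ_s = sin 23.44° × sin 180.0° = 0.00000, so δ = +0.000°.
At local noon the hour angle is zero, so the zenith angle equals |φ − δ| = |-67.0° − (+0.000°)| = 67.000°.
Elevation = 90° − 67.000° = 23.0°.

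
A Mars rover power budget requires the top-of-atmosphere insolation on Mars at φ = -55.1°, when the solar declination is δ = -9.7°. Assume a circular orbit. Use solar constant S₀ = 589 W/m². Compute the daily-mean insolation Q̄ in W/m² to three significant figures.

cos H₀ = −tan(-55.1°) tan(-9.700°) = -0.2450, H₀ = 1.8183 rad.
Bracket: H₀ sin φ sin δ + cos φ cos δ sin H₀ = 1.8183×-0.82015×-0.16849 + 0.57215×0.98570×0.96952 = 0.251266 + 0.546779 = 0.798045.
Q̄ = (S₀/π) × [bracket] = (589/π) × 0.798045 = 149.6 W/m².

Q̄ ≈ 150 W/m²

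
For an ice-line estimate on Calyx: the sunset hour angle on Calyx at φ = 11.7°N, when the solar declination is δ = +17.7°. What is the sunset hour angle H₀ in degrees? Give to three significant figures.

H₀ = 93.8°

cos H₀ = −tan φ · tan δ = −tan(+11.7°) × tan(+17.700°) = -0.0661, so H₀ = 1.6369 rad = 93.79°.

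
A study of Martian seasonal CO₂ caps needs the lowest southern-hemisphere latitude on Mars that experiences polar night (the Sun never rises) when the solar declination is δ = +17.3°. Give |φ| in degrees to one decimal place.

|φ| = 72.7°

Polar night requires cos H₀ = −tan φ tan δ ≥ 1, i.e. tan φ tan δ ≤ −1.
The boundary is |tan φ| · |tan δ| = 1, so |φ| = 90° − |δ| = 90° − 17.3° = 72.7° in the southern hemisphere.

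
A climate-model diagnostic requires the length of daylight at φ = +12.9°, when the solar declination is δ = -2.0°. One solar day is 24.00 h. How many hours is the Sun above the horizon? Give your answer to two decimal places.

11.94 h

cos H₀ = −tan φ · tan δ = −tan(+12.9°) × tan(-2.000°) = 0.0080, so H₀ = 1.5628 rad = 89.54°.
Daylight = 2H₀/(2π) × 24.00 h = (1.5628/π) × 24.00 = 11.94 h.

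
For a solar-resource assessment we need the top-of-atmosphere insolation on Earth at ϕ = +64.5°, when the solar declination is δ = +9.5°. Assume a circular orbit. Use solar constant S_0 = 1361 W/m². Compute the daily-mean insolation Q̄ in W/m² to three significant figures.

cos h₀ = −tan(+64.5°) tan(+9.500°) = -0.3508, h₀ = 1.9293 rad.
Bracket: h₀ sin ϕ sin δ + cos ϕ cos δ sin h₀ = 1.9293×0.90259×0.16505 + 0.43051×0.98629×0.93644 = 0.287413 + 0.397620 = 0.685033.
Q̄ = (S_0/π) × [bracket] = (1361/π) × 0.685033 = 296.8 W/m².

Q̄ ≈ 297 W/m²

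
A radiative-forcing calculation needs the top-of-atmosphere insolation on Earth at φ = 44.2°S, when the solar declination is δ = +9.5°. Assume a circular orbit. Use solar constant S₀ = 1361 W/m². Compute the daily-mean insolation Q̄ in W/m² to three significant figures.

cos H₀ = −tan(-44.2°) tan(+9.500°) = 0.1627, H₀ = 1.4073 rad.
Bracket: H₀ sin φ sin δ + cos φ cos δ sin H₀ = 1.4073×-0.69717×0.16505 + 0.71691×0.98629×0.98667 = -0.161935 + 0.697656 = 0.535721.
Q̄ = (S₀/π) × [bracket] = (1361/π) × 0.535721 = 232.1 W/m².

Q̄ ≈ 232 W/m²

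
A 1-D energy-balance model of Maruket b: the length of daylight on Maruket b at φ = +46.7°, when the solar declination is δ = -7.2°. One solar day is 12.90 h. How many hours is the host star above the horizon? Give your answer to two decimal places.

cos H₀ = −tan φ · tan δ = −tan(+46.7°) × tan(-7.200°) = 0.1341, so H₀ = 1.4363 rad = 82.30°.
Daylight = 2H₀/(2π) × 12.90 h = (1.4363/π) × 12.90 = 5.90 h.

5.90 h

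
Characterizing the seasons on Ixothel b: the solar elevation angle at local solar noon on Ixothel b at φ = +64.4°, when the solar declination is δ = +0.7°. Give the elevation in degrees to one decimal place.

At local noon the hour angle is zero, so the zenith angle equals |φ − δ| = |+64.4° − (+0.700°)| = 63.700°.
Elevation = 90° − 63.700° = 26.3°.

26.3°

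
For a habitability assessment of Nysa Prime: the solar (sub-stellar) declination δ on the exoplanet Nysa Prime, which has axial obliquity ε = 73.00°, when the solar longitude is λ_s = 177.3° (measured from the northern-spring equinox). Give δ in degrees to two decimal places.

sin δ = sin ε · sin λ_s = sin 73.00° × sin 177.3° = 0.045048.
δ = arcsin(0.045048) = +2.58°.

δ = +2.58°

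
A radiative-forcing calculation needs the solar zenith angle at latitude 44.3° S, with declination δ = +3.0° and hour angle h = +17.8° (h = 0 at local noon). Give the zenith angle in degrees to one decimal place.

cos θ_z = sin ϕ sin δ + cos ϕ cos δ cos h = -0.036552 + 0.680498 = 0.643946.
θ_z = arccos(0.643946) = 49.9°.

θ_z = 49.9°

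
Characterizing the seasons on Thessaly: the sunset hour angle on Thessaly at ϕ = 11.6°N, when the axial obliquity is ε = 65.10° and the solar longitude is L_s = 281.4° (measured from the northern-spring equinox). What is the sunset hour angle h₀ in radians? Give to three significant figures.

h₀ = 1.16 rad

Solar declination: sin δ = sin ε · sin L_s = sin 65.10° × sin 281.4° = -0.88915, so δ = -62.767°.
cos h₀ = −tan ϕ · tan δ = −tan(+11.6°) × tan(-62.767°) = 0.3988, so h₀ = 1.1605 rad = 66.49°.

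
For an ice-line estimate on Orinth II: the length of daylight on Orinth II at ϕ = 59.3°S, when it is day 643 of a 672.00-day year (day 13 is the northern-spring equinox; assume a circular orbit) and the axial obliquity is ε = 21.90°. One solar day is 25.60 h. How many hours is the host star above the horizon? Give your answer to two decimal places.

Solar longitude: L_s = 360° × (643 − 13)/672.00 = 337.500°.
sin δ = sin 21.90° × sin 337.500° = -0.14274, so δ = -8.206°.
cos h₀ = −tan ϕ · tan δ = −tan(-59.3°) × tan(-8.206°) = -0.2429, so h₀ = 1.8161 rad = 104.06°.
Daylight = 2h₀/(2π) × 25.60 h = (1.8161/π) × 25.60 = 14.80 h.

14.80 h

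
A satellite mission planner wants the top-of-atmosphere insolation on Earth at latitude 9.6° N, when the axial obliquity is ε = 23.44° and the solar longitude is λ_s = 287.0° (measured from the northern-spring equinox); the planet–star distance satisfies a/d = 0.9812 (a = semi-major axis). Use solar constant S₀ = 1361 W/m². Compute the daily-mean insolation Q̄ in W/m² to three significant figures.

Q̄ ≈ 340 W/m²

Solar declination: sin δ = sin ε · sin λ_s = sin 23.44° × sin 287.0° = -0.38041, so δ = -22.359°.
cos H₀ = −tan(+9.6°) tan(-22.359°) = 0.0696, H₀ = 1.5012 rad.
Bracket: H₀ sin φ sin δ + cos φ cos δ sin H₀ = 1.5012×0.16677×-0.38041 + 0.98600×0.92482×0.99758 = -0.095238 + 0.909666 = 0.814428.
Inverse-square distance factor (a/d)² = 0.9812² = 0.962753.
Q̄ = (S₀/π) × 0.962753 × [bracket] = (1361/π) × 0.962753 × 0.814428 = 339.7 W/m².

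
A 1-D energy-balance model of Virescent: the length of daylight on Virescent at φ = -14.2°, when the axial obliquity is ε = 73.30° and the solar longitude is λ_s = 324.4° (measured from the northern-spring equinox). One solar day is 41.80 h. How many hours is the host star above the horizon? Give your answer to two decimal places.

23.17 h

Solar declination: sin δ = sin ε · sin λ_s = sin 73.30° × sin 324.4° = -0.55757, so δ = -33.888°.
cos H₀ = −tan φ · tan δ = −tan(-14.2°) × tan(-33.888°) = -0.1700, so H₀ = 1.7416 rad = 99.79°.
Daylight = 2H₀/(2π) × 41.80 h = (1.7416/π) × 41.80 = 23.17 h.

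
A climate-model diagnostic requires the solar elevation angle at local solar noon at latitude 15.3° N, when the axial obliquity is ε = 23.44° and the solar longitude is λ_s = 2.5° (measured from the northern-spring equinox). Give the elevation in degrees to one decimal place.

Solar declination: sin δ = sin ε · sin λ_s = sin 23.44° × sin 2.5° = 0.01735, so δ = +0.994°.
At local noon the hour angle is zero, so the zenith angle equals |φ − δ| = |+15.3° − (+0.994°)| = 14.306°.
Elevation = 90° − 14.306° = 75.7°.

75.7°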